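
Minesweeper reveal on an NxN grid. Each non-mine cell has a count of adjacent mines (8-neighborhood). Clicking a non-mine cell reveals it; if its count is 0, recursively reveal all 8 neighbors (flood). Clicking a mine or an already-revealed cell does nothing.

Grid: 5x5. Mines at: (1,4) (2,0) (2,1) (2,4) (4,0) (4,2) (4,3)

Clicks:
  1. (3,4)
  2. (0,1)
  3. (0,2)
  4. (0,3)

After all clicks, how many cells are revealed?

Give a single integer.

Click 1 (3,4) count=2: revealed 1 new [(3,4)] -> total=1
Click 2 (0,1) count=0: revealed 8 new [(0,0) (0,1) (0,2) (0,3) (1,0) (1,1) (1,2) (1,3)] -> total=9
Click 3 (0,2) count=0: revealed 0 new [(none)] -> total=9
Click 4 (0,3) count=1: revealed 0 new [(none)] -> total=9

Answer: 9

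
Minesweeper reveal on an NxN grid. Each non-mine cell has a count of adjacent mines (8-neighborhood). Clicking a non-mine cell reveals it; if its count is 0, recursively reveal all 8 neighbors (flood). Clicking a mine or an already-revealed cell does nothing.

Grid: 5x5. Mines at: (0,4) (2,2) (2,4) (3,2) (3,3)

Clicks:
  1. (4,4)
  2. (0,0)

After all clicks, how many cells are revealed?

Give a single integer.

Click 1 (4,4) count=1: revealed 1 new [(4,4)] -> total=1
Click 2 (0,0) count=0: revealed 14 new [(0,0) (0,1) (0,2) (0,3) (1,0) (1,1) (1,2) (1,3) (2,0) (2,1) (3,0) (3,1) (4,0) (4,1)] -> total=15

Answer: 15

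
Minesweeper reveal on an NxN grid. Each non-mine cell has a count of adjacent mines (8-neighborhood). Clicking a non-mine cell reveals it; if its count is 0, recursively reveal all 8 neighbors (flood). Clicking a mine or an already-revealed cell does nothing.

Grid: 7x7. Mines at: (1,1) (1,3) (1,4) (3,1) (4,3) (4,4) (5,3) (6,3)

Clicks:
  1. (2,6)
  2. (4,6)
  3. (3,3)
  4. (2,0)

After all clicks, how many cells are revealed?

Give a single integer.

Click 1 (2,6) count=0: revealed 16 new [(0,5) (0,6) (1,5) (1,6) (2,5) (2,6) (3,5) (3,6) (4,5) (4,6) (5,4) (5,5) (5,6) (6,4) (6,5) (6,6)] -> total=16
Click 2 (4,6) count=0: revealed 0 new [(none)] -> total=16
Click 3 (3,3) count=2: revealed 1 new [(3,3)] -> total=17
Click 4 (2,0) count=2: revealed 1 new [(2,0)] -> total=18

Answer: 18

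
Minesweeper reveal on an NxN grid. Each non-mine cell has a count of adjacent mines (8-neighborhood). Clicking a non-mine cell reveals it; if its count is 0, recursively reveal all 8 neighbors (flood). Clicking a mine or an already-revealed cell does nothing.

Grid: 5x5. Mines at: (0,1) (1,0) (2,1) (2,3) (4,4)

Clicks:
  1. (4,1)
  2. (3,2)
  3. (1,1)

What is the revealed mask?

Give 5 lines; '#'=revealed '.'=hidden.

Click 1 (4,1) count=0: revealed 8 new [(3,0) (3,1) (3,2) (3,3) (4,0) (4,1) (4,2) (4,3)] -> total=8
Click 2 (3,2) count=2: revealed 0 new [(none)] -> total=8
Click 3 (1,1) count=3: revealed 1 new [(1,1)] -> total=9

Answer: .....
.#...
.....
####.
####.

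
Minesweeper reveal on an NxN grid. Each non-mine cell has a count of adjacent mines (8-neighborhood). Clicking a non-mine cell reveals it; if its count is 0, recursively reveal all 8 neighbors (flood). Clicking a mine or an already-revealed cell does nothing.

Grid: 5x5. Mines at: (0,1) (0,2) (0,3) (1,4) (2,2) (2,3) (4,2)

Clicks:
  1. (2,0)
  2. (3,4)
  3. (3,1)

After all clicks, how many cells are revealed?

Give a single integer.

Answer: 9

Derivation:
Click 1 (2,0) count=0: revealed 8 new [(1,0) (1,1) (2,0) (2,1) (3,0) (3,1) (4,0) (4,1)] -> total=8
Click 2 (3,4) count=1: revealed 1 new [(3,4)] -> total=9
Click 3 (3,1) count=2: revealed 0 new [(none)] -> total=9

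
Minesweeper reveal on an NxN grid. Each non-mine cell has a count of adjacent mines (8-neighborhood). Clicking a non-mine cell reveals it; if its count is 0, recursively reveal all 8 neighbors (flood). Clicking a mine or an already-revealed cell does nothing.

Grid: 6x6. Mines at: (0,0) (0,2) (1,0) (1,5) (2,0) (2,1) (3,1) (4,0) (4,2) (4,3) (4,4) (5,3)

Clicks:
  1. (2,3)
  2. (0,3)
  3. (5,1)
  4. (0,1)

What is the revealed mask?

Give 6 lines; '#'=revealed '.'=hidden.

Answer: .#.#..
..###.
..###.
..###.
......
.#....

Derivation:
Click 1 (2,3) count=0: revealed 9 new [(1,2) (1,3) (1,4) (2,2) (2,3) (2,4) (3,2) (3,3) (3,4)] -> total=9
Click 2 (0,3) count=1: revealed 1 new [(0,3)] -> total=10
Click 3 (5,1) count=2: revealed 1 new [(5,1)] -> total=11
Click 4 (0,1) count=3: revealed 1 new [(0,1)] -> total=12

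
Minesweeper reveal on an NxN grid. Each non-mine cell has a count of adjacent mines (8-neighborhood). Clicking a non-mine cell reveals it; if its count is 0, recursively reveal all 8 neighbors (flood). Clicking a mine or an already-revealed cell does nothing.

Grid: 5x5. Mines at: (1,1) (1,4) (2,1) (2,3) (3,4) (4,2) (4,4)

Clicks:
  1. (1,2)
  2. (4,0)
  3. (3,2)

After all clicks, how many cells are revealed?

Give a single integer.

Click 1 (1,2) count=3: revealed 1 new [(1,2)] -> total=1
Click 2 (4,0) count=0: revealed 4 new [(3,0) (3,1) (4,0) (4,1)] -> total=5
Click 3 (3,2) count=3: revealed 1 new [(3,2)] -> total=6

Answer: 6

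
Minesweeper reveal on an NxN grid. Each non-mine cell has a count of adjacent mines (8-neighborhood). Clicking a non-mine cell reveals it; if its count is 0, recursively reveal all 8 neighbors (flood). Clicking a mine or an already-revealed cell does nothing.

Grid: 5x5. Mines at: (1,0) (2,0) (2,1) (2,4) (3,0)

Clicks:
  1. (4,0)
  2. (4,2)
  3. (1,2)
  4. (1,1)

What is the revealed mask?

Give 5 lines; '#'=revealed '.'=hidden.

Answer: .....
.##..
.....
.####
#####

Derivation:
Click 1 (4,0) count=1: revealed 1 new [(4,0)] -> total=1
Click 2 (4,2) count=0: revealed 8 new [(3,1) (3,2) (3,3) (3,4) (4,1) (4,2) (4,3) (4,4)] -> total=9
Click 3 (1,2) count=1: revealed 1 new [(1,2)] -> total=10
Click 4 (1,1) count=3: revealed 1 new [(1,1)] -> total=11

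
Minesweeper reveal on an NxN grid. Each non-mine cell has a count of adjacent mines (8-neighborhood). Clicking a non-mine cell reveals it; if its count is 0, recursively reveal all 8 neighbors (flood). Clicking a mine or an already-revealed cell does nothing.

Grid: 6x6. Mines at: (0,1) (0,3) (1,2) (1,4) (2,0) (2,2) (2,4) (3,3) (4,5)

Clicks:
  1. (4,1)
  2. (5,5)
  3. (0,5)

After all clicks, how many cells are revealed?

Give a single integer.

Click 1 (4,1) count=0: revealed 13 new [(3,0) (3,1) (3,2) (4,0) (4,1) (4,2) (4,3) (4,4) (5,0) (5,1) (5,2) (5,3) (5,4)] -> total=13
Click 2 (5,5) count=1: revealed 1 new [(5,5)] -> total=14
Click 3 (0,5) count=1: revealed 1 new [(0,5)] -> total=15

Answer: 15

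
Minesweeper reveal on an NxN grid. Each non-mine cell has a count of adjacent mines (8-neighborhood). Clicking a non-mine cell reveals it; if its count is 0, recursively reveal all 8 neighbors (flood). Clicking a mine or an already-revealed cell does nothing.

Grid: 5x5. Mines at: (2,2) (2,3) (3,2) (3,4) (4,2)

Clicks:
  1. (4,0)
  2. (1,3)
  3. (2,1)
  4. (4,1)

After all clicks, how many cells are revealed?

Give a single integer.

Answer: 16

Derivation:
Click 1 (4,0) count=0: revealed 16 new [(0,0) (0,1) (0,2) (0,3) (0,4) (1,0) (1,1) (1,2) (1,3) (1,4) (2,0) (2,1) (3,0) (3,1) (4,0) (4,1)] -> total=16
Click 2 (1,3) count=2: revealed 0 new [(none)] -> total=16
Click 3 (2,1) count=2: revealed 0 new [(none)] -> total=16
Click 4 (4,1) count=2: revealed 0 new [(none)] -> total=16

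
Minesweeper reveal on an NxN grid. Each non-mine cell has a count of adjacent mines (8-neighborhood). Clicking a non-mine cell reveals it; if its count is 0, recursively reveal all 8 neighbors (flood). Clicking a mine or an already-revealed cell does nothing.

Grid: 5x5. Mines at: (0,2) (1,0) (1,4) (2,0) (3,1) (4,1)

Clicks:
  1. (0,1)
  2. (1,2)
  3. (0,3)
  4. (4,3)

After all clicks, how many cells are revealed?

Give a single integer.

Click 1 (0,1) count=2: revealed 1 new [(0,1)] -> total=1
Click 2 (1,2) count=1: revealed 1 new [(1,2)] -> total=2
Click 3 (0,3) count=2: revealed 1 new [(0,3)] -> total=3
Click 4 (4,3) count=0: revealed 9 new [(2,2) (2,3) (2,4) (3,2) (3,3) (3,4) (4,2) (4,3) (4,4)] -> total=12

Answer: 12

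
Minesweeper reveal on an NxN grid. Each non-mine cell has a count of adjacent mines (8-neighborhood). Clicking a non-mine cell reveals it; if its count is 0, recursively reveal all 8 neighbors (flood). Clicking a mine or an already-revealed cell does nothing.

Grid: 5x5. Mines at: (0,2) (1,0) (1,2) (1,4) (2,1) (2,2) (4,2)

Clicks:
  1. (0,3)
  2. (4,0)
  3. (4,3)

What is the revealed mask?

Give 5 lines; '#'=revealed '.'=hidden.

Answer: ...#.
.....
.....
##...
##.#.

Derivation:
Click 1 (0,3) count=3: revealed 1 new [(0,3)] -> total=1
Click 2 (4,0) count=0: revealed 4 new [(3,0) (3,1) (4,0) (4,1)] -> total=5
Click 3 (4,3) count=1: revealed 1 new [(4,3)] -> total=6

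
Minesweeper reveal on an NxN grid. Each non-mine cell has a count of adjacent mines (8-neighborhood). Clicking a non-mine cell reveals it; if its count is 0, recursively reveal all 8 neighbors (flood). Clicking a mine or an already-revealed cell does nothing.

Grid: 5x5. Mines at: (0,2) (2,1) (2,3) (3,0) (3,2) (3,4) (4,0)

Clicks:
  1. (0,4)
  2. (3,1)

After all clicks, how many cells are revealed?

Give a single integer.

Click 1 (0,4) count=0: revealed 4 new [(0,3) (0,4) (1,3) (1,4)] -> total=4
Click 2 (3,1) count=4: revealed 1 new [(3,1)] -> total=5

Answer: 5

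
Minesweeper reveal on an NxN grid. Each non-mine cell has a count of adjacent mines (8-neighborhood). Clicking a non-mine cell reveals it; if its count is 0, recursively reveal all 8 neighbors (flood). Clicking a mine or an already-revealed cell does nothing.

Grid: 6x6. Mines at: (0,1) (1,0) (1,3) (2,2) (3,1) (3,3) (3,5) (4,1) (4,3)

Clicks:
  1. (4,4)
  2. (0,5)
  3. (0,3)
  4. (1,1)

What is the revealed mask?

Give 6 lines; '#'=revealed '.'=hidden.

Answer: ...###
.#..##
....##
......
....#.
......

Derivation:
Click 1 (4,4) count=3: revealed 1 new [(4,4)] -> total=1
Click 2 (0,5) count=0: revealed 6 new [(0,4) (0,5) (1,4) (1,5) (2,4) (2,5)] -> total=7
Click 3 (0,3) count=1: revealed 1 new [(0,3)] -> total=8
Click 4 (1,1) count=3: revealed 1 new [(1,1)] -> total=9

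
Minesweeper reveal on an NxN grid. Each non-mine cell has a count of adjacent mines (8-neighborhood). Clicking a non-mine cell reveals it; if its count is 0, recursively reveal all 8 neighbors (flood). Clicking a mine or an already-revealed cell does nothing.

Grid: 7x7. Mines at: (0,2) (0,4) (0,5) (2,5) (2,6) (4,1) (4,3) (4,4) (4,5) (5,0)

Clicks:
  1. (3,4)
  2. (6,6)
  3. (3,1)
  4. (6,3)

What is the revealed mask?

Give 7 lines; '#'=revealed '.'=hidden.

Click 1 (3,4) count=4: revealed 1 new [(3,4)] -> total=1
Click 2 (6,6) count=0: revealed 12 new [(5,1) (5,2) (5,3) (5,4) (5,5) (5,6) (6,1) (6,2) (6,3) (6,4) (6,5) (6,6)] -> total=13
Click 3 (3,1) count=1: revealed 1 new [(3,1)] -> total=14
Click 4 (6,3) count=0: revealed 0 new [(none)] -> total=14

Answer: .......
.......
.......
.#..#..
.......
.######
.######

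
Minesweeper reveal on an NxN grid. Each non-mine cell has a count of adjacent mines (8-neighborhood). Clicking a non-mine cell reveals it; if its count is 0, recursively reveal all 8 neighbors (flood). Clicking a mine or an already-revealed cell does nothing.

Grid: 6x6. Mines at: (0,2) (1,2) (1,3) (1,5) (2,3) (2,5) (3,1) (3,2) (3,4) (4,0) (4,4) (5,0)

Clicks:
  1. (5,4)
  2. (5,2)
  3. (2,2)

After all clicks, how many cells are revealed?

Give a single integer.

Answer: 8

Derivation:
Click 1 (5,4) count=1: revealed 1 new [(5,4)] -> total=1
Click 2 (5,2) count=0: revealed 6 new [(4,1) (4,2) (4,3) (5,1) (5,2) (5,3)] -> total=7
Click 3 (2,2) count=5: revealed 1 new [(2,2)] -> total=8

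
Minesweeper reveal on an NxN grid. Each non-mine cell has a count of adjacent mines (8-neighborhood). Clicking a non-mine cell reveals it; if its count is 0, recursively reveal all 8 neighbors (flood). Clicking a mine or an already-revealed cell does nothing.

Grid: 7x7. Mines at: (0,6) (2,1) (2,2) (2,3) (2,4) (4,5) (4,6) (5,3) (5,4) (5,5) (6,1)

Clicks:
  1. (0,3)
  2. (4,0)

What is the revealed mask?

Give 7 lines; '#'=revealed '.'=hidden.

Answer: ######.
######.
.......
###....
###....
###....
.......

Derivation:
Click 1 (0,3) count=0: revealed 12 new [(0,0) (0,1) (0,2) (0,3) (0,4) (0,5) (1,0) (1,1) (1,2) (1,3) (1,4) (1,5)] -> total=12
Click 2 (4,0) count=0: revealed 9 new [(3,0) (3,1) (3,2) (4,0) (4,1) (4,2) (5,0) (5,1) (5,2)] -> total=21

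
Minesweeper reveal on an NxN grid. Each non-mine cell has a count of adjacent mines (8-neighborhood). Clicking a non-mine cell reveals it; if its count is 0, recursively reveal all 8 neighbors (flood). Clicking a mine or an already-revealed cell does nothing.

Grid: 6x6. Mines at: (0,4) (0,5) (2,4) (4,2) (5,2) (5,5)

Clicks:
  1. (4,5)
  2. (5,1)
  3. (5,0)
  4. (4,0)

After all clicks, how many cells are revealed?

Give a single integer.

Answer: 21

Derivation:
Click 1 (4,5) count=1: revealed 1 new [(4,5)] -> total=1
Click 2 (5,1) count=2: revealed 1 new [(5,1)] -> total=2
Click 3 (5,0) count=0: revealed 19 new [(0,0) (0,1) (0,2) (0,3) (1,0) (1,1) (1,2) (1,3) (2,0) (2,1) (2,2) (2,3) (3,0) (3,1) (3,2) (3,3) (4,0) (4,1) (5,0)] -> total=21
Click 4 (4,0) count=0: revealed 0 new [(none)] -> total=21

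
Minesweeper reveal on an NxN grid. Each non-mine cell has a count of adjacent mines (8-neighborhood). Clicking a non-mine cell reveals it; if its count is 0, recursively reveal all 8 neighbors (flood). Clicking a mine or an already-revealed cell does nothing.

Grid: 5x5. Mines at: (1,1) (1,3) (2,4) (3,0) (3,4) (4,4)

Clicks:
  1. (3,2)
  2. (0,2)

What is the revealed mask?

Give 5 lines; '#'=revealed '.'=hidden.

Answer: ..#..
.....
.###.
.###.
.###.

Derivation:
Click 1 (3,2) count=0: revealed 9 new [(2,1) (2,2) (2,3) (3,1) (3,2) (3,3) (4,1) (4,2) (4,3)] -> total=9
Click 2 (0,2) count=2: revealed 1 new [(0,2)] -> total=10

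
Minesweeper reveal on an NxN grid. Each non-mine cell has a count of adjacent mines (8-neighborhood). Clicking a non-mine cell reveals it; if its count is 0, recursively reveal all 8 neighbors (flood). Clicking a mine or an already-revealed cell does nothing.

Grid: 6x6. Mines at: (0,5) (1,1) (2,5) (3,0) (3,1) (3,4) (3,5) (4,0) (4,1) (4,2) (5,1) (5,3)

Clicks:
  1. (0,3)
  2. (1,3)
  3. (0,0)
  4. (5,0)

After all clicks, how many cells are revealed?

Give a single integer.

Answer: 11

Derivation:
Click 1 (0,3) count=0: revealed 9 new [(0,2) (0,3) (0,4) (1,2) (1,3) (1,4) (2,2) (2,3) (2,4)] -> total=9
Click 2 (1,3) count=0: revealed 0 new [(none)] -> total=9
Click 3 (0,0) count=1: revealed 1 new [(0,0)] -> total=10
Click 4 (5,0) count=3: revealed 1 new [(5,0)] -> total=11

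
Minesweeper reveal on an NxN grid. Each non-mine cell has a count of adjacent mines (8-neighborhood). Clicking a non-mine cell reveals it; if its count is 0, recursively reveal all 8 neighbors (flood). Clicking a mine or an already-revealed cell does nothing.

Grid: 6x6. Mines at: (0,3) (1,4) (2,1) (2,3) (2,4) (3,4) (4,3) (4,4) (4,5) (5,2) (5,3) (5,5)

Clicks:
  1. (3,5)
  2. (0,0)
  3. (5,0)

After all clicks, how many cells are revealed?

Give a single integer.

Answer: 13

Derivation:
Click 1 (3,5) count=4: revealed 1 new [(3,5)] -> total=1
Click 2 (0,0) count=0: revealed 6 new [(0,0) (0,1) (0,2) (1,0) (1,1) (1,2)] -> total=7
Click 3 (5,0) count=0: revealed 6 new [(3,0) (3,1) (4,0) (4,1) (5,0) (5,1)] -> total=13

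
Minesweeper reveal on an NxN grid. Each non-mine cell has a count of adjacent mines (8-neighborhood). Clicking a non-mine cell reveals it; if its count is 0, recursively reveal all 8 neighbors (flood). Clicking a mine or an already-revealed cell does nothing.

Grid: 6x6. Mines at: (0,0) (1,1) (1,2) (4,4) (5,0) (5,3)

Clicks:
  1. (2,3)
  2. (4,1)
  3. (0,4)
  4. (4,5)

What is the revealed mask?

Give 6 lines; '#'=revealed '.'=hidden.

Answer: ...###
...###
...###
...###
.#...#
......

Derivation:
Click 1 (2,3) count=1: revealed 1 new [(2,3)] -> total=1
Click 2 (4,1) count=1: revealed 1 new [(4,1)] -> total=2
Click 3 (0,4) count=0: revealed 11 new [(0,3) (0,4) (0,5) (1,3) (1,4) (1,5) (2,4) (2,5) (3,3) (3,4) (3,5)] -> total=13
Click 4 (4,5) count=1: revealed 1 new [(4,5)] -> total=14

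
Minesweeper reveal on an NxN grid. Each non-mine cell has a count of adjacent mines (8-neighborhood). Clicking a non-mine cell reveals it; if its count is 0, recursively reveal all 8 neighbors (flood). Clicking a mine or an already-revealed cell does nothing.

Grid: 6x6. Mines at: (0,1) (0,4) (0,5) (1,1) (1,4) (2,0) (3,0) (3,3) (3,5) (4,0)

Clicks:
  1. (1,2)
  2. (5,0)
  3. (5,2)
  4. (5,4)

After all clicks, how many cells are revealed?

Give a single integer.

Answer: 12

Derivation:
Click 1 (1,2) count=2: revealed 1 new [(1,2)] -> total=1
Click 2 (5,0) count=1: revealed 1 new [(5,0)] -> total=2
Click 3 (5,2) count=0: revealed 10 new [(4,1) (4,2) (4,3) (4,4) (4,5) (5,1) (5,2) (5,3) (5,4) (5,5)] -> total=12
Click 4 (5,4) count=0: revealed 0 new [(none)] -> total=12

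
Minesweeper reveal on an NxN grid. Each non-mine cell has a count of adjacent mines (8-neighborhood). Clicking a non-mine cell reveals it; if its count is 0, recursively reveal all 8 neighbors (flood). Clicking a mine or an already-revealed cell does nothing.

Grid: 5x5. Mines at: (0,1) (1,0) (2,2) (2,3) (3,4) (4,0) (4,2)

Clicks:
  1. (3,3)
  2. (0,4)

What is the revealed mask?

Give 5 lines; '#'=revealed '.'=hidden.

Click 1 (3,3) count=4: revealed 1 new [(3,3)] -> total=1
Click 2 (0,4) count=0: revealed 6 new [(0,2) (0,3) (0,4) (1,2) (1,3) (1,4)] -> total=7

Answer: ..###
..###
.....
...#.
.....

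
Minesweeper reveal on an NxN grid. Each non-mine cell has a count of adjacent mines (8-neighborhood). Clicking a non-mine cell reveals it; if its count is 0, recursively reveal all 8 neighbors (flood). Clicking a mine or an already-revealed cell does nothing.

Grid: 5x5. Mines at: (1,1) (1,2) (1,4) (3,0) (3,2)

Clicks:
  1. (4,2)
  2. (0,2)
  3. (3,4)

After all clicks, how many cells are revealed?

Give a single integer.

Answer: 8

Derivation:
Click 1 (4,2) count=1: revealed 1 new [(4,2)] -> total=1
Click 2 (0,2) count=2: revealed 1 new [(0,2)] -> total=2
Click 3 (3,4) count=0: revealed 6 new [(2,3) (2,4) (3,3) (3,4) (4,3) (4,4)] -> total=8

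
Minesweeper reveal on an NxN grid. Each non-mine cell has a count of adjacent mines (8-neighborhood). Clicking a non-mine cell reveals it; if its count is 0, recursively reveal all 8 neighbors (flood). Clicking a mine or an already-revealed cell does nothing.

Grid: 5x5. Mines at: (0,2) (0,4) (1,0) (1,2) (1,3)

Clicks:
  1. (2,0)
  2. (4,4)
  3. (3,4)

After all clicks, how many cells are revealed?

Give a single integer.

Answer: 15

Derivation:
Click 1 (2,0) count=1: revealed 1 new [(2,0)] -> total=1
Click 2 (4,4) count=0: revealed 14 new [(2,1) (2,2) (2,3) (2,4) (3,0) (3,1) (3,2) (3,3) (3,4) (4,0) (4,1) (4,2) (4,3) (4,4)] -> total=15
Click 3 (3,4) count=0: revealed 0 new [(none)] -> total=15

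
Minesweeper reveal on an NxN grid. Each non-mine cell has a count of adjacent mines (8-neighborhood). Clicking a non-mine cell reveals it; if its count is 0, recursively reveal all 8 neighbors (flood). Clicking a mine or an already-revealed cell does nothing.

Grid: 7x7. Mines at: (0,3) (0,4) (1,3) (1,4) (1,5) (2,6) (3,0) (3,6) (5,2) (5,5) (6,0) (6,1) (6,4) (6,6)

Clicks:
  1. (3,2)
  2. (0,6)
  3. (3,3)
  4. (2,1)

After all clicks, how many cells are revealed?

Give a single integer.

Answer: 16

Derivation:
Click 1 (3,2) count=0: revealed 15 new [(2,1) (2,2) (2,3) (2,4) (2,5) (3,1) (3,2) (3,3) (3,4) (3,5) (4,1) (4,2) (4,3) (4,4) (4,5)] -> total=15
Click 2 (0,6) count=1: revealed 1 new [(0,6)] -> total=16
Click 3 (3,3) count=0: revealed 0 new [(none)] -> total=16
Click 4 (2,1) count=1: revealed 0 new [(none)] -> total=16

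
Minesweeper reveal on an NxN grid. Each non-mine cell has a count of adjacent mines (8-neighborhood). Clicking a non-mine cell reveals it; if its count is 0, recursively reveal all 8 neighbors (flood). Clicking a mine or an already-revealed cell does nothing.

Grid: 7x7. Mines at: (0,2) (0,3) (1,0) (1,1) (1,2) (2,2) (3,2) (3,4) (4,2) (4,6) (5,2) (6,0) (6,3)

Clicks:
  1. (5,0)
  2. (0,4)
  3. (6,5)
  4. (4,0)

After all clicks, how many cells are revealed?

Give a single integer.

Answer: 15

Derivation:
Click 1 (5,0) count=1: revealed 1 new [(5,0)] -> total=1
Click 2 (0,4) count=1: revealed 1 new [(0,4)] -> total=2
Click 3 (6,5) count=0: revealed 6 new [(5,4) (5,5) (5,6) (6,4) (6,5) (6,6)] -> total=8
Click 4 (4,0) count=0: revealed 7 new [(2,0) (2,1) (3,0) (3,1) (4,0) (4,1) (5,1)] -> total=15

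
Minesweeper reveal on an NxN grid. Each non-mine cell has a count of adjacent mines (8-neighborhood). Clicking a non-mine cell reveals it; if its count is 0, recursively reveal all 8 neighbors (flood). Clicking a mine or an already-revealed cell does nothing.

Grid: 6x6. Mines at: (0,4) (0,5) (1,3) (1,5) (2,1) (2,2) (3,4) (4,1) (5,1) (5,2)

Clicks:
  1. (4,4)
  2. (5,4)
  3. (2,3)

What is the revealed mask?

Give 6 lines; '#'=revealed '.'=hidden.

Click 1 (4,4) count=1: revealed 1 new [(4,4)] -> total=1
Click 2 (5,4) count=0: revealed 5 new [(4,3) (4,5) (5,3) (5,4) (5,5)] -> total=6
Click 3 (2,3) count=3: revealed 1 new [(2,3)] -> total=7

Answer: ......
......
...#..
......
...###
...###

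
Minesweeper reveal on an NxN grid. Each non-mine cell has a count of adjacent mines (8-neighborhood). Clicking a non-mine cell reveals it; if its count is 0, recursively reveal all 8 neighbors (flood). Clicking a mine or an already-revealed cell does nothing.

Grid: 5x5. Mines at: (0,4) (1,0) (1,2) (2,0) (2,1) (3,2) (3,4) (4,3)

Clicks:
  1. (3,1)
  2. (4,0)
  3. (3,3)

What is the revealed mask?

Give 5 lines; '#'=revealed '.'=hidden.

Click 1 (3,1) count=3: revealed 1 new [(3,1)] -> total=1
Click 2 (4,0) count=0: revealed 3 new [(3,0) (4,0) (4,1)] -> total=4
Click 3 (3,3) count=3: revealed 1 new [(3,3)] -> total=5

Answer: .....
.....
.....
##.#.
##...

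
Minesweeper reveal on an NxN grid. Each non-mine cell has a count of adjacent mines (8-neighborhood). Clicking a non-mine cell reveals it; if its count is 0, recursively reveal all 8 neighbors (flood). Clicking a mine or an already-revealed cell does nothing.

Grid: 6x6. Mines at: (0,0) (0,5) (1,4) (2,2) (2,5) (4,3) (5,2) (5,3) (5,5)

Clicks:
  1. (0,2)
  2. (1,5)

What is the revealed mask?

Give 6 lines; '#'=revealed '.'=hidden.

Answer: .###..
.###.#
......
......
......
......

Derivation:
Click 1 (0,2) count=0: revealed 6 new [(0,1) (0,2) (0,3) (1,1) (1,2) (1,3)] -> total=6
Click 2 (1,5) count=3: revealed 1 new [(1,5)] -> total=7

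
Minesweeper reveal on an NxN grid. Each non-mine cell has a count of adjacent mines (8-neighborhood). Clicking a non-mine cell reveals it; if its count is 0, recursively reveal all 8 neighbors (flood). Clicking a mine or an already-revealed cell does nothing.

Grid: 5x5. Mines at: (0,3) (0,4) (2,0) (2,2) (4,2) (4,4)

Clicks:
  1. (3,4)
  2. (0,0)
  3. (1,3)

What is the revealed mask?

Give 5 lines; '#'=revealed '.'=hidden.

Click 1 (3,4) count=1: revealed 1 new [(3,4)] -> total=1
Click 2 (0,0) count=0: revealed 6 new [(0,0) (0,1) (0,2) (1,0) (1,1) (1,2)] -> total=7
Click 3 (1,3) count=3: revealed 1 new [(1,3)] -> total=8

Answer: ###..
####.
.....
....#
.....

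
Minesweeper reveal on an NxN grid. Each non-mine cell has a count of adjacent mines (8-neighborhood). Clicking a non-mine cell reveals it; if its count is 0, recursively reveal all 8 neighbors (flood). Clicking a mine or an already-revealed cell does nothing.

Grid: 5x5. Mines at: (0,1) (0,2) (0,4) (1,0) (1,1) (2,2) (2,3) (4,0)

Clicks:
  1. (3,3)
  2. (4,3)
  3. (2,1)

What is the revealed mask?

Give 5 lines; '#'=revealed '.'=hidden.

Click 1 (3,3) count=2: revealed 1 new [(3,3)] -> total=1
Click 2 (4,3) count=0: revealed 7 new [(3,1) (3,2) (3,4) (4,1) (4,2) (4,3) (4,4)] -> total=8
Click 3 (2,1) count=3: revealed 1 new [(2,1)] -> total=9

Answer: .....
.....
.#...
.####
.####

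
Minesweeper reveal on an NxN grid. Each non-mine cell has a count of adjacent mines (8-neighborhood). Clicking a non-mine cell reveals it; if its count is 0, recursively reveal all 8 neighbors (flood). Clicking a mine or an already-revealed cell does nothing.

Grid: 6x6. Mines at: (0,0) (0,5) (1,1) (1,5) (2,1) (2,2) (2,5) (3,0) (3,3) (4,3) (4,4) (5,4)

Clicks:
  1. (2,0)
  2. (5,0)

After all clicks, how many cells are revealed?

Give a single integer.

Click 1 (2,0) count=3: revealed 1 new [(2,0)] -> total=1
Click 2 (5,0) count=0: revealed 6 new [(4,0) (4,1) (4,2) (5,0) (5,1) (5,2)] -> total=7

Answer: 7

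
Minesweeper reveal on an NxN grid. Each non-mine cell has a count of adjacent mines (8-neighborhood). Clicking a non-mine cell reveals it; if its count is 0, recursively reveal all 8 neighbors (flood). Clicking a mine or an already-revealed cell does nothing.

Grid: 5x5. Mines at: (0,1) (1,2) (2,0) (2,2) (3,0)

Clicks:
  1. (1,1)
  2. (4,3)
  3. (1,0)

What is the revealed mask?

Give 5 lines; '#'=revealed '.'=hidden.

Click 1 (1,1) count=4: revealed 1 new [(1,1)] -> total=1
Click 2 (4,3) count=0: revealed 14 new [(0,3) (0,4) (1,3) (1,4) (2,3) (2,4) (3,1) (3,2) (3,3) (3,4) (4,1) (4,2) (4,3) (4,4)] -> total=15
Click 3 (1,0) count=2: revealed 1 new [(1,0)] -> total=16

Answer: ...##
##.##
...##
.####
.####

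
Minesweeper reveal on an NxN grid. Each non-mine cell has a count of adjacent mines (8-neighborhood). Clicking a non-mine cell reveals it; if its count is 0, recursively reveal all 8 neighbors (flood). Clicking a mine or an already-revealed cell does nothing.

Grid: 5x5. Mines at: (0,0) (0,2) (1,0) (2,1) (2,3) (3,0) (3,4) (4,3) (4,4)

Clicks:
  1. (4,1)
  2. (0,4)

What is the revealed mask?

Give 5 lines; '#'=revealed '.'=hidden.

Click 1 (4,1) count=1: revealed 1 new [(4,1)] -> total=1
Click 2 (0,4) count=0: revealed 4 new [(0,3) (0,4) (1,3) (1,4)] -> total=5

Answer: ...##
...##
.....
.....
.#...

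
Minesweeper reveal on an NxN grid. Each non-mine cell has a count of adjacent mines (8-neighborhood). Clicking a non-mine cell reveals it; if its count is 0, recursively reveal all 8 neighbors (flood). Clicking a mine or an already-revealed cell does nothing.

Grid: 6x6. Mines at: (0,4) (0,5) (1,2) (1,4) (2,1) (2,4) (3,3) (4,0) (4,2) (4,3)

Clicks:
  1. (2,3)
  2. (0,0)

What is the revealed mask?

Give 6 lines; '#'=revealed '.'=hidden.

Click 1 (2,3) count=4: revealed 1 new [(2,3)] -> total=1
Click 2 (0,0) count=0: revealed 4 new [(0,0) (0,1) (1,0) (1,1)] -> total=5

Answer: ##....
##....
...#..
......
......
......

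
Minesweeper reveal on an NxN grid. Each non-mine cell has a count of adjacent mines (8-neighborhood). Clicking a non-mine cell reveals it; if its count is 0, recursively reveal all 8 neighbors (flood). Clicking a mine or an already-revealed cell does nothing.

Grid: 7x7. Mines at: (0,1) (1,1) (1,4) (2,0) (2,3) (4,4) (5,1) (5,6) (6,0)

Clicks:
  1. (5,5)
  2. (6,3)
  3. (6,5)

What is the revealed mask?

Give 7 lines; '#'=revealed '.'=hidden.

Answer: .......
.......
.......
.......
.......
..####.
..####.

Derivation:
Click 1 (5,5) count=2: revealed 1 new [(5,5)] -> total=1
Click 2 (6,3) count=0: revealed 7 new [(5,2) (5,3) (5,4) (6,2) (6,3) (6,4) (6,5)] -> total=8
Click 3 (6,5) count=1: revealed 0 new [(none)] -> total=8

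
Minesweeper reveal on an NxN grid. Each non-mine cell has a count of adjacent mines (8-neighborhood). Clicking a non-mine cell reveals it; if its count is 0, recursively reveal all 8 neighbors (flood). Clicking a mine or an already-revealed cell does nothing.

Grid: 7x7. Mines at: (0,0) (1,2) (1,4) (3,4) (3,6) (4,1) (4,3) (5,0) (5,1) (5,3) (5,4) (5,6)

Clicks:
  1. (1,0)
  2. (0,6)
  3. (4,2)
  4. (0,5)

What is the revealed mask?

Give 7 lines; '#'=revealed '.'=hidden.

Click 1 (1,0) count=1: revealed 1 new [(1,0)] -> total=1
Click 2 (0,6) count=0: revealed 6 new [(0,5) (0,6) (1,5) (1,6) (2,5) (2,6)] -> total=7
Click 3 (4,2) count=4: revealed 1 new [(4,2)] -> total=8
Click 4 (0,5) count=1: revealed 0 new [(none)] -> total=8

Answer: .....##
#....##
.....##
.......
..#....
.......
.......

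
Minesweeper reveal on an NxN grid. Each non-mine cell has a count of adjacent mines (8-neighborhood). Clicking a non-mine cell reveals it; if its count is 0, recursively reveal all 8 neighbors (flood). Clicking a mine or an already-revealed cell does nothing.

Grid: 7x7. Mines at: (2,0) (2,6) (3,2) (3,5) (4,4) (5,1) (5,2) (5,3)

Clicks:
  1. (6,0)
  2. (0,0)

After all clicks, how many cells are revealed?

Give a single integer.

Click 1 (6,0) count=1: revealed 1 new [(6,0)] -> total=1
Click 2 (0,0) count=0: revealed 19 new [(0,0) (0,1) (0,2) (0,3) (0,4) (0,5) (0,6) (1,0) (1,1) (1,2) (1,3) (1,4) (1,5) (1,6) (2,1) (2,2) (2,3) (2,4) (2,5)] -> total=20

Answer: 20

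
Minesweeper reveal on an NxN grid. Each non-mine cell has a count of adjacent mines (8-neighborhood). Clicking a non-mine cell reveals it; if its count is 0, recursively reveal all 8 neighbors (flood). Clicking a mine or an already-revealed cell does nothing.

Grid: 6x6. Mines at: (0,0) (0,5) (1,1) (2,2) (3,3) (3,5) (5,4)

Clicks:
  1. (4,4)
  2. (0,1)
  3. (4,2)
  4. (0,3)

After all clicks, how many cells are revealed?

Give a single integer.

Answer: 9

Derivation:
Click 1 (4,4) count=3: revealed 1 new [(4,4)] -> total=1
Click 2 (0,1) count=2: revealed 1 new [(0,1)] -> total=2
Click 3 (4,2) count=1: revealed 1 new [(4,2)] -> total=3
Click 4 (0,3) count=0: revealed 6 new [(0,2) (0,3) (0,4) (1,2) (1,3) (1,4)] -> total=9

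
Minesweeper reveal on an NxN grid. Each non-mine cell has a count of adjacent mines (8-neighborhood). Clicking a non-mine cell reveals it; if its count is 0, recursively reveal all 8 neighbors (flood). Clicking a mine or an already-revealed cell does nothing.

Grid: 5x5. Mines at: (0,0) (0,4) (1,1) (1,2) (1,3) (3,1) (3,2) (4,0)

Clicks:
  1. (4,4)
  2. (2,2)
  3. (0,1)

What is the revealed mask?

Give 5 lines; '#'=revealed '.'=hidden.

Click 1 (4,4) count=0: revealed 6 new [(2,3) (2,4) (3,3) (3,4) (4,3) (4,4)] -> total=6
Click 2 (2,2) count=5: revealed 1 new [(2,2)] -> total=7
Click 3 (0,1) count=3: revealed 1 new [(0,1)] -> total=8

Answer: .#...
.....
..###
...##
...##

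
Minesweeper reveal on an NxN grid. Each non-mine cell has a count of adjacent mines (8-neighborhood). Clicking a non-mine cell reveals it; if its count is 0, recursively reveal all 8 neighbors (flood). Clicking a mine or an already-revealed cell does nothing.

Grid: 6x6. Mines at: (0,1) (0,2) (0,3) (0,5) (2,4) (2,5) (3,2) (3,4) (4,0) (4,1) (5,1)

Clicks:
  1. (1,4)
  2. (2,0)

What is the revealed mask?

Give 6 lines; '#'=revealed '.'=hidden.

Answer: ......
##..#.
##....
##....
......
......

Derivation:
Click 1 (1,4) count=4: revealed 1 new [(1,4)] -> total=1
Click 2 (2,0) count=0: revealed 6 new [(1,0) (1,1) (2,0) (2,1) (3,0) (3,1)] -> total=7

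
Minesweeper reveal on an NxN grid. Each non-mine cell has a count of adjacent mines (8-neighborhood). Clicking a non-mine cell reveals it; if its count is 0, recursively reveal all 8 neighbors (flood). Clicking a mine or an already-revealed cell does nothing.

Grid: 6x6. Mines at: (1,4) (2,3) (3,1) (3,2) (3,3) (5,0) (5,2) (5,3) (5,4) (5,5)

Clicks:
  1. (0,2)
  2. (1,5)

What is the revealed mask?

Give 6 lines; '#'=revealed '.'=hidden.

Answer: ####..
####.#
###...
......
......
......

Derivation:
Click 1 (0,2) count=0: revealed 11 new [(0,0) (0,1) (0,2) (0,3) (1,0) (1,1) (1,2) (1,3) (2,0) (2,1) (2,2)] -> total=11
Click 2 (1,5) count=1: revealed 1 new [(1,5)] -> total=12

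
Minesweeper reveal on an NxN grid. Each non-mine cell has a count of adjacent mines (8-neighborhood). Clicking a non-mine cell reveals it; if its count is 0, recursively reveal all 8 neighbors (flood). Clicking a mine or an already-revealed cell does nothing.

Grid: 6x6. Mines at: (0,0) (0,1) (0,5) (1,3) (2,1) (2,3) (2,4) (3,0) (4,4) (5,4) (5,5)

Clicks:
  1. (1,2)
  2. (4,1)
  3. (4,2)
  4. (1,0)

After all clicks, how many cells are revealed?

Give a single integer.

Answer: 13

Derivation:
Click 1 (1,2) count=4: revealed 1 new [(1,2)] -> total=1
Click 2 (4,1) count=1: revealed 1 new [(4,1)] -> total=2
Click 3 (4,2) count=0: revealed 10 new [(3,1) (3,2) (3,3) (4,0) (4,2) (4,3) (5,0) (5,1) (5,2) (5,3)] -> total=12
Click 4 (1,0) count=3: revealed 1 new [(1,0)] -> total=13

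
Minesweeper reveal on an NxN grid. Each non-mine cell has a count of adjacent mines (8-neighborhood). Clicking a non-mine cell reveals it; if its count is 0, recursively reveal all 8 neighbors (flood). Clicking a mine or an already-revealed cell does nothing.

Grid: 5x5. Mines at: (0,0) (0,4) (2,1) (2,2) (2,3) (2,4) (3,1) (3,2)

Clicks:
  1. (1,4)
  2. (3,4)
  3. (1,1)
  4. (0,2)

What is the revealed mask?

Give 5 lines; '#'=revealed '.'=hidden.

Answer: .###.
.####
.....
....#
.....

Derivation:
Click 1 (1,4) count=3: revealed 1 new [(1,4)] -> total=1
Click 2 (3,4) count=2: revealed 1 new [(3,4)] -> total=2
Click 3 (1,1) count=3: revealed 1 new [(1,1)] -> total=3
Click 4 (0,2) count=0: revealed 5 new [(0,1) (0,2) (0,3) (1,2) (1,3)] -> total=8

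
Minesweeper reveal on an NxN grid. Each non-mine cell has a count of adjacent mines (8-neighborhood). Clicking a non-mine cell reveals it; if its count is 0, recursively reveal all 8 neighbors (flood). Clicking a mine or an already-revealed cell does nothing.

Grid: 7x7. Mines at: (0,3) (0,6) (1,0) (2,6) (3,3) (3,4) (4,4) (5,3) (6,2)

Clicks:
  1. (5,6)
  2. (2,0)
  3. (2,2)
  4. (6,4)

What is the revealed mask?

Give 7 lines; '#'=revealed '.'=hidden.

Click 1 (5,6) count=0: revealed 10 new [(3,5) (3,6) (4,5) (4,6) (5,4) (5,5) (5,6) (6,4) (6,5) (6,6)] -> total=10
Click 2 (2,0) count=1: revealed 1 new [(2,0)] -> total=11
Click 3 (2,2) count=1: revealed 1 new [(2,2)] -> total=12
Click 4 (6,4) count=1: revealed 0 new [(none)] -> total=12

Answer: .......
.......
#.#....
.....##
.....##
....###
....###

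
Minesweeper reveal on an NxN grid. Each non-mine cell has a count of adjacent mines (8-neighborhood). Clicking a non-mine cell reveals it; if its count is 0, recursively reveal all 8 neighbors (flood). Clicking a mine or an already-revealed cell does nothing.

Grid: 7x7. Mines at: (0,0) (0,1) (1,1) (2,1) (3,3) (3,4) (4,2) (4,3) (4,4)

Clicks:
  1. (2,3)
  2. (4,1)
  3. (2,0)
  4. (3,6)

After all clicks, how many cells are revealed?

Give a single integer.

Click 1 (2,3) count=2: revealed 1 new [(2,3)] -> total=1
Click 2 (4,1) count=1: revealed 1 new [(4,1)] -> total=2
Click 3 (2,0) count=2: revealed 1 new [(2,0)] -> total=3
Click 4 (3,6) count=0: revealed 35 new [(0,2) (0,3) (0,4) (0,5) (0,6) (1,2) (1,3) (1,4) (1,5) (1,6) (2,2) (2,4) (2,5) (2,6) (3,0) (3,1) (3,5) (3,6) (4,0) (4,5) (4,6) (5,0) (5,1) (5,2) (5,3) (5,4) (5,5) (5,6) (6,0) (6,1) (6,2) (6,3) (6,4) (6,5) (6,6)] -> total=38

Answer: 38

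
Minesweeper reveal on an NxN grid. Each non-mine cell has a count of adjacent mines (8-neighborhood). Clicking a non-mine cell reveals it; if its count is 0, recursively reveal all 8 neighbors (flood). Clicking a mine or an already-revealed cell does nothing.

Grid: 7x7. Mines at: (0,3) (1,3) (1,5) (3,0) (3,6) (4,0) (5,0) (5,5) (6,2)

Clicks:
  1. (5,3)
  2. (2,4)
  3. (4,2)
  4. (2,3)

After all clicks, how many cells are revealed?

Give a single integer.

Answer: 19

Derivation:
Click 1 (5,3) count=1: revealed 1 new [(5,3)] -> total=1
Click 2 (2,4) count=2: revealed 1 new [(2,4)] -> total=2
Click 3 (4,2) count=0: revealed 17 new [(2,1) (2,2) (2,3) (2,5) (3,1) (3,2) (3,3) (3,4) (3,5) (4,1) (4,2) (4,3) (4,4) (4,5) (5,1) (5,2) (5,4)] -> total=19
Click 4 (2,3) count=1: revealed 0 new [(none)] -> total=19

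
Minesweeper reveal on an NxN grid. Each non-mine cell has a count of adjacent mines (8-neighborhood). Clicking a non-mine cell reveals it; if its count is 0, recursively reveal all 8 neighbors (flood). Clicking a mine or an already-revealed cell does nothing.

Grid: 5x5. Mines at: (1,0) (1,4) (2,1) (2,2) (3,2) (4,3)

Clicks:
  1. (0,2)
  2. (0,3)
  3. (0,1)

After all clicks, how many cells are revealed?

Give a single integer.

Click 1 (0,2) count=0: revealed 6 new [(0,1) (0,2) (0,3) (1,1) (1,2) (1,3)] -> total=6
Click 2 (0,3) count=1: revealed 0 new [(none)] -> total=6
Click 3 (0,1) count=1: revealed 0 new [(none)] -> total=6

Answer: 6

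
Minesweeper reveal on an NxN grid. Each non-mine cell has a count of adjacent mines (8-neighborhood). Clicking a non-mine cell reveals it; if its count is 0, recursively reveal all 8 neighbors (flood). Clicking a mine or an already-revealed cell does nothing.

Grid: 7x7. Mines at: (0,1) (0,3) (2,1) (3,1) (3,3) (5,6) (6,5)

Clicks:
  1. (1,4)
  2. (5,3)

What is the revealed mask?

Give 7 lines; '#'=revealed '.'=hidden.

Answer: .......
....#..
.......
.......
#####..
#####..
#####..

Derivation:
Click 1 (1,4) count=1: revealed 1 new [(1,4)] -> total=1
Click 2 (5,3) count=0: revealed 15 new [(4,0) (4,1) (4,2) (4,3) (4,4) (5,0) (5,1) (5,2) (5,3) (5,4) (6,0) (6,1) (6,2) (6,3) (6,4)] -> total=16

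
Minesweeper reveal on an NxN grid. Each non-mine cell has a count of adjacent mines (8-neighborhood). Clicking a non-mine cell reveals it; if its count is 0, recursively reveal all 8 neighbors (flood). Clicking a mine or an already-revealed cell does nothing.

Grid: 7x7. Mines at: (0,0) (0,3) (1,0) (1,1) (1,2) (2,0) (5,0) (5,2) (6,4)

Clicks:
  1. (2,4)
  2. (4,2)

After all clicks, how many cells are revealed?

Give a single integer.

Click 1 (2,4) count=0: revealed 31 new [(0,4) (0,5) (0,6) (1,3) (1,4) (1,5) (1,6) (2,1) (2,2) (2,3) (2,4) (2,5) (2,6) (3,1) (3,2) (3,3) (3,4) (3,5) (3,6) (4,1) (4,2) (4,3) (4,4) (4,5) (4,6) (5,3) (5,4) (5,5) (5,6) (6,5) (6,6)] -> total=31
Click 2 (4,2) count=1: revealed 0 new [(none)] -> total=31

Answer: 31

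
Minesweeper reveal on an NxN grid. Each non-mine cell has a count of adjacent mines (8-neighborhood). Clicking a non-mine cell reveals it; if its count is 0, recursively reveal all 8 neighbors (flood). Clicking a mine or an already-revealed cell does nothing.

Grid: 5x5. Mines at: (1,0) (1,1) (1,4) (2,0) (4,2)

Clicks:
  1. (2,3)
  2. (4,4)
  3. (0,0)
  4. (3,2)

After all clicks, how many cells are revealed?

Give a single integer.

Click 1 (2,3) count=1: revealed 1 new [(2,3)] -> total=1
Click 2 (4,4) count=0: revealed 5 new [(2,4) (3,3) (3,4) (4,3) (4,4)] -> total=6
Click 3 (0,0) count=2: revealed 1 new [(0,0)] -> total=7
Click 4 (3,2) count=1: revealed 1 new [(3,2)] -> total=8

Answer: 8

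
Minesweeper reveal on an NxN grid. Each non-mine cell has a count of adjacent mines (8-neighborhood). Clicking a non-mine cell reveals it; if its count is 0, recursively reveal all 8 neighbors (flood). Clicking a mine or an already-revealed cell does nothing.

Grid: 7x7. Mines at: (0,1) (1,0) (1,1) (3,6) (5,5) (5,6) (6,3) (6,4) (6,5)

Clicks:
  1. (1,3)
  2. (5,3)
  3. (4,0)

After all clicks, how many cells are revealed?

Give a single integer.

Answer: 37

Derivation:
Click 1 (1,3) count=0: revealed 37 new [(0,2) (0,3) (0,4) (0,5) (0,6) (1,2) (1,3) (1,4) (1,5) (1,6) (2,0) (2,1) (2,2) (2,3) (2,4) (2,5) (2,6) (3,0) (3,1) (3,2) (3,3) (3,4) (3,5) (4,0) (4,1) (4,2) (4,3) (4,4) (4,5) (5,0) (5,1) (5,2) (5,3) (5,4) (6,0) (6,1) (6,2)] -> total=37
Click 2 (5,3) count=2: revealed 0 new [(none)] -> total=37
Click 3 (4,0) count=0: revealed 0 new [(none)] -> total=37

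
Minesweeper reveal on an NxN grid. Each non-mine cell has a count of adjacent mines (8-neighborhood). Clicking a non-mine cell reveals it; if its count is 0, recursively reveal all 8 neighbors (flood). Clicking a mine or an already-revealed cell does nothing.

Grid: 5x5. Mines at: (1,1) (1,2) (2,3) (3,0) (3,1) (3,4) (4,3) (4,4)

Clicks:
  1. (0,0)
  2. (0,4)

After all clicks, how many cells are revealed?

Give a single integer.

Click 1 (0,0) count=1: revealed 1 new [(0,0)] -> total=1
Click 2 (0,4) count=0: revealed 4 new [(0,3) (0,4) (1,3) (1,4)] -> total=5

Answer: 5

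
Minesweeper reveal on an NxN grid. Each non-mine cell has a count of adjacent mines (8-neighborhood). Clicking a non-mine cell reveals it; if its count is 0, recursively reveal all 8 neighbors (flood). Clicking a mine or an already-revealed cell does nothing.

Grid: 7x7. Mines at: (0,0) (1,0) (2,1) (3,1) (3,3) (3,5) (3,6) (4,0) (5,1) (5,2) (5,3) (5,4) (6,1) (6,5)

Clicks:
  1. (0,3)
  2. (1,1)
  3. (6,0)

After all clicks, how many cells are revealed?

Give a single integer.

Answer: 18

Derivation:
Click 1 (0,3) count=0: revealed 17 new [(0,1) (0,2) (0,3) (0,4) (0,5) (0,6) (1,1) (1,2) (1,3) (1,4) (1,5) (1,6) (2,2) (2,3) (2,4) (2,5) (2,6)] -> total=17
Click 2 (1,1) count=3: revealed 0 new [(none)] -> total=17
Click 3 (6,0) count=2: revealed 1 new [(6,0)] -> total=18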